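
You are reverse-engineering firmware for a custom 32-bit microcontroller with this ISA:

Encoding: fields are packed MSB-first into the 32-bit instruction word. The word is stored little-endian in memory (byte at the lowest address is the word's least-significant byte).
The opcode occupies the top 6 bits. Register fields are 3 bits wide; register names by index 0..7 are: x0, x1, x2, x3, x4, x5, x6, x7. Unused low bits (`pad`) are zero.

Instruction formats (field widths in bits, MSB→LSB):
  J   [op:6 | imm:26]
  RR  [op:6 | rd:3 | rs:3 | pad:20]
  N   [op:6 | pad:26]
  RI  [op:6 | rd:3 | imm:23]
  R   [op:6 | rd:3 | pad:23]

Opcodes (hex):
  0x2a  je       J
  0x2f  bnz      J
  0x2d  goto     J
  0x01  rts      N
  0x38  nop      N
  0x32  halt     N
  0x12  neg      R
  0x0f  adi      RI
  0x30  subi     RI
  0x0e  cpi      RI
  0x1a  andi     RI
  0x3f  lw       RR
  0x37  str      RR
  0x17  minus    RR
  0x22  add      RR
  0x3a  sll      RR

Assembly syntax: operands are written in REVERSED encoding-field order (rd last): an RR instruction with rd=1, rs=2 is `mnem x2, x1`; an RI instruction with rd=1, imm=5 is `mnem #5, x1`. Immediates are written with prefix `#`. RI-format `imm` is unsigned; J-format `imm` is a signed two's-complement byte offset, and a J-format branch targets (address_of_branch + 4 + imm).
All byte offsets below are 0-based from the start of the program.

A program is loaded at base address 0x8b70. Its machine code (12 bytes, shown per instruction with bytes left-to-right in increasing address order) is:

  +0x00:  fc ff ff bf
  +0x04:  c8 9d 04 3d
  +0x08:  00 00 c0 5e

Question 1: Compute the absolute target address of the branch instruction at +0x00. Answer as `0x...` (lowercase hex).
off 0x00: read fc ff ff bf as little → 0xbffffffc
  top 6b → 0x2f → bnz [J]
  [25:0] imm=67108860 (s26→-4) = #-4
  target = base 0x8b70 + off 0x00 + 4 + imm -4 = 0x8b70

0x8b70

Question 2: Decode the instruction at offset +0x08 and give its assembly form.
off 0x08: read 00 00 c0 5e as little → 0x5ec00000
  opcode bits[31:26]=0x17: minus/RR
  rd@[25:23]=0x5 ⇒ x5
  rs@[22:20]=0x4 ⇒ x4

minus x4, x5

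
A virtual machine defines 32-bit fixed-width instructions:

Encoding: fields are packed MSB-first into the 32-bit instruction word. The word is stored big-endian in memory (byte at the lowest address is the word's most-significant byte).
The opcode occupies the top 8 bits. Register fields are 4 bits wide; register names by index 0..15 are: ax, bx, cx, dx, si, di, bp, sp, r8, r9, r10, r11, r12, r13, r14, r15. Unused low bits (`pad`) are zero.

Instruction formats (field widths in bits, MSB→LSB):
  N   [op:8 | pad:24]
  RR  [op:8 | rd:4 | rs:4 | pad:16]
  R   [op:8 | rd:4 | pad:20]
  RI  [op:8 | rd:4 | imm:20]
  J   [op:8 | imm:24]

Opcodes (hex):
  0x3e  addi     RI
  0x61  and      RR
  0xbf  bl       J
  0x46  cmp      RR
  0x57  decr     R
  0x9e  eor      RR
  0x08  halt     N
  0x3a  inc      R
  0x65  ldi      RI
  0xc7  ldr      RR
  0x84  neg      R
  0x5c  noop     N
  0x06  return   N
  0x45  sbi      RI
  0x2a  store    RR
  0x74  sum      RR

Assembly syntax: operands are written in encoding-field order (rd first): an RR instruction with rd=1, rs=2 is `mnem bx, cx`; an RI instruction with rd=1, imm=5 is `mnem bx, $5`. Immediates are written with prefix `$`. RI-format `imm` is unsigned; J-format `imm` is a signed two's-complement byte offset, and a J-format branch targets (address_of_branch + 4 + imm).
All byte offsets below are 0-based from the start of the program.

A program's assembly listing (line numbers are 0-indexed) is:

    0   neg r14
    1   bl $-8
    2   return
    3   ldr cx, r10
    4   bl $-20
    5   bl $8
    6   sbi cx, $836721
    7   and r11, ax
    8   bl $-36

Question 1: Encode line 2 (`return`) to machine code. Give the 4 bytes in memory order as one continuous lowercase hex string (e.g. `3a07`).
line 2 (return): pack op=0x6:8|pad=0:24 = 0x06000000; big→ 06 00 00 00

06000000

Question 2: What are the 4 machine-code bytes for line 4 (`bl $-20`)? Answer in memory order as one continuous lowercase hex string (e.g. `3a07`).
L4: bl op=0xbf:8|imm=-20:24 ⇒ 0xbfffffec ⇒ big bf ff ff ec

bfffffec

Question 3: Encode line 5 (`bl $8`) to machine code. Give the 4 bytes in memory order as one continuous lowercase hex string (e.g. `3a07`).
bf000008

L5: bl op=0xbf:8|imm=8:24 ⇒ 0xbf000008 ⇒ big bf 00 00 08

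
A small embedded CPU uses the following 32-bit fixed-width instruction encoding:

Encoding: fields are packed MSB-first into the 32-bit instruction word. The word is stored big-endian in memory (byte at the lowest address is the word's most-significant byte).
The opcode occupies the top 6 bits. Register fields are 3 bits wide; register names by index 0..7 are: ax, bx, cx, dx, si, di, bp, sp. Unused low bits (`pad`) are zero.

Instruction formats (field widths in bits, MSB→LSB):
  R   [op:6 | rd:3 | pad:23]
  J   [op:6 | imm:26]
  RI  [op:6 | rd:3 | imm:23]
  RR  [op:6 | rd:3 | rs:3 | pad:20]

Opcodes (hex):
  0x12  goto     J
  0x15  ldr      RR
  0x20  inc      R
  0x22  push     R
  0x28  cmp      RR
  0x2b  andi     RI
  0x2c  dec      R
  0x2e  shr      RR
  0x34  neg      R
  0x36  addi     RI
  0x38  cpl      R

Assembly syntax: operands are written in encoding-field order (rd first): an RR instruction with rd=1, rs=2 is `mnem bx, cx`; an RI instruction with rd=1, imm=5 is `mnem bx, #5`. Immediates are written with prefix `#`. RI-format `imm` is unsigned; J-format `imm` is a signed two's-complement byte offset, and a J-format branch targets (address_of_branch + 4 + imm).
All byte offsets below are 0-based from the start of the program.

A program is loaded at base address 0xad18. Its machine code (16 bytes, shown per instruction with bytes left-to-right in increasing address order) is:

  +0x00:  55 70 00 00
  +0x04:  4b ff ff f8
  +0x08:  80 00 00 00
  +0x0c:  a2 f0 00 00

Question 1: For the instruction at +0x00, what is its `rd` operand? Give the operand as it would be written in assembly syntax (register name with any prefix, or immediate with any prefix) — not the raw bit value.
cx

off 0x00: read 55 70 00 00 as big → 0x55700000
  op=0x55700000>>26=0x15 ⇒ ldr (RR)
  rd@[25:23]=0x2 ⇒ cx
  rs@[22:20]=0x7 ⇒ sp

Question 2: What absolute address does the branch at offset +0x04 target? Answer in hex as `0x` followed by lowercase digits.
[04] 4b ff ff f8 → 0x4bfffff8
  op=0x4bfffff8>>26=0x12 ⇒ goto (J)
  [25:0] imm=67108856 (s26→-8) = #-8
  target = base 0xad18 + off 0x04 + 4 + imm -8 = 0xad18

0xad18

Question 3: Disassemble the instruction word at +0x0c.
cmp di, sp

@+0c  big-endian(a2 f0 00 00) = 0xa2f00000
  opcode bits[31:26]=0x28: cmp/RR
  [25:23] rd=5 = di
  [22:20] rs=7 = sp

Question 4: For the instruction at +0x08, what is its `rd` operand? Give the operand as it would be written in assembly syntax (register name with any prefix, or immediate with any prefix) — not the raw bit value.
[08] 80 00 00 00 → 0x80000000
  opcode bits[31:26]=0x20: inc/R
  [25:23] rd=0 = ax

ax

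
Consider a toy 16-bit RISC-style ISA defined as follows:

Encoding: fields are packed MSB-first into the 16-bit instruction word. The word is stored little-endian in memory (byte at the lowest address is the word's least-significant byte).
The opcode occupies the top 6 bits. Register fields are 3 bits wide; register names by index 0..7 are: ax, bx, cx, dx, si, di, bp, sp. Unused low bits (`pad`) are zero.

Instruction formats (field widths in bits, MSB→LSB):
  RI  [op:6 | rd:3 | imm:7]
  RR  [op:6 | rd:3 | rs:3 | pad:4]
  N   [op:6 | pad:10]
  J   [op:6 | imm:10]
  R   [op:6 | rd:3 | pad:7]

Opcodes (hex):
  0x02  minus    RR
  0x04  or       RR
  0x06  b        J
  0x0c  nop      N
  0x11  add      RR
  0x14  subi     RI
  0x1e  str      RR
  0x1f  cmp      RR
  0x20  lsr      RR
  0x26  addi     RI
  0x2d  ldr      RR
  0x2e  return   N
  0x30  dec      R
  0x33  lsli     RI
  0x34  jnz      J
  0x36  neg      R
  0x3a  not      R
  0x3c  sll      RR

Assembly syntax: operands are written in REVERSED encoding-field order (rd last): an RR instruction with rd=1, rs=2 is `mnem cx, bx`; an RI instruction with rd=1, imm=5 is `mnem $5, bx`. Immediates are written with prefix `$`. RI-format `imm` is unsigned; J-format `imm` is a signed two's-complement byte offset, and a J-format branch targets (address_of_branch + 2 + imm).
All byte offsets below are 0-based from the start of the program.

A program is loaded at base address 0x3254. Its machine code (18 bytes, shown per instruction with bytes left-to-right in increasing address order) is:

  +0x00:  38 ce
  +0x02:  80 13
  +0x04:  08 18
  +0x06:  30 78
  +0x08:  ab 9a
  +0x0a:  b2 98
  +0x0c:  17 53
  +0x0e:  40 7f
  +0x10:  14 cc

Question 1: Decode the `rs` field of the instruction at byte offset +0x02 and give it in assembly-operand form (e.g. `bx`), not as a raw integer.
[02] 80 13 → 0x1380
  top 6b → 0x4 → or [RR]
  [9:7] rd=7 = sp
  [6:4] rs=0 = ax

ax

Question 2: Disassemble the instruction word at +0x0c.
subi $23, bp

[0c] 17 53 → 0x5317
  top 6b → 0x14 → subi [RI]
  rd@[9:7]=0x6 ⇒ bp
  imm@[6:0]=0x17 ⇒ $23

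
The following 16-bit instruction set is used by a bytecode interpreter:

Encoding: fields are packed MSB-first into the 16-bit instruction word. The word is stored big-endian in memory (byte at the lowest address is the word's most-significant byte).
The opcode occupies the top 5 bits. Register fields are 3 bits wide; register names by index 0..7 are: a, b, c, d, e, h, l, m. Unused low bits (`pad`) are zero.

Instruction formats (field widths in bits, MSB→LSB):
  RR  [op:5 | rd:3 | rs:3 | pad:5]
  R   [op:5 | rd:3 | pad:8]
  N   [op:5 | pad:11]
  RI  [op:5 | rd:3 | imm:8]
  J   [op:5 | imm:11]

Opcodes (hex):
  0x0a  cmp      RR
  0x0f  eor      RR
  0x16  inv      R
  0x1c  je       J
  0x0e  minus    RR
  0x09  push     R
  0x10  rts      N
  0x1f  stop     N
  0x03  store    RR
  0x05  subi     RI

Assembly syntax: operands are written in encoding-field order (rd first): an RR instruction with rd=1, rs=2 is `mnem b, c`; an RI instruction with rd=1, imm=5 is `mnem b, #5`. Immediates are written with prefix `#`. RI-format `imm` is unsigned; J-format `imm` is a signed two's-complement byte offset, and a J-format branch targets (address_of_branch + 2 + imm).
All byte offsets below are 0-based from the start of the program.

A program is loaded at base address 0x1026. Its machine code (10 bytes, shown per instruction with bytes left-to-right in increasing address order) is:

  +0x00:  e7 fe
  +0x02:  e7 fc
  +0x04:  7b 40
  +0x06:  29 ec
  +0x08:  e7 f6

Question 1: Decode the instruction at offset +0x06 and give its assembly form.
+0x06: 29 ec ⇒ word 0x29ec (big)
  top 5b → 0x5 → subi [RI]
  [10:8] rd=1 = b
  [7:0] imm=236 = #236

subi b, #236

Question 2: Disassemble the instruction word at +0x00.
@+00  big-endian(e7 fe) = 0xe7fe
  op=0xe7fe>>11=0x1c ⇒ je (J)
  imm@[10:0]=0x7fe (s11→-2) ⇒ #-2

je #-2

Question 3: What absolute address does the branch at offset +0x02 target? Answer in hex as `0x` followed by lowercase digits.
0x1026

@+02  big-endian(e7 fc) = 0xe7fc
  op=0xe7fc>>11=0x1c ⇒ je (J)
  imm: (w>>0)&0x7ff=0x7fc (s11→-4) → #-4
  target = base 0x1026 + off 0x02 + 2 + imm -4 = 0x1026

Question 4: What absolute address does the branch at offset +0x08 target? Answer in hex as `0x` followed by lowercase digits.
+0x08: e7 f6 ⇒ word 0xe7f6 (big)
  opcode bits[15:11]=0x1c: je/J
  imm@[10:0]=0x7f6 (s11→-10) ⇒ #-10
  target = base 0x1026 + off 0x08 + 2 + imm -10 = 0x1026

0x1026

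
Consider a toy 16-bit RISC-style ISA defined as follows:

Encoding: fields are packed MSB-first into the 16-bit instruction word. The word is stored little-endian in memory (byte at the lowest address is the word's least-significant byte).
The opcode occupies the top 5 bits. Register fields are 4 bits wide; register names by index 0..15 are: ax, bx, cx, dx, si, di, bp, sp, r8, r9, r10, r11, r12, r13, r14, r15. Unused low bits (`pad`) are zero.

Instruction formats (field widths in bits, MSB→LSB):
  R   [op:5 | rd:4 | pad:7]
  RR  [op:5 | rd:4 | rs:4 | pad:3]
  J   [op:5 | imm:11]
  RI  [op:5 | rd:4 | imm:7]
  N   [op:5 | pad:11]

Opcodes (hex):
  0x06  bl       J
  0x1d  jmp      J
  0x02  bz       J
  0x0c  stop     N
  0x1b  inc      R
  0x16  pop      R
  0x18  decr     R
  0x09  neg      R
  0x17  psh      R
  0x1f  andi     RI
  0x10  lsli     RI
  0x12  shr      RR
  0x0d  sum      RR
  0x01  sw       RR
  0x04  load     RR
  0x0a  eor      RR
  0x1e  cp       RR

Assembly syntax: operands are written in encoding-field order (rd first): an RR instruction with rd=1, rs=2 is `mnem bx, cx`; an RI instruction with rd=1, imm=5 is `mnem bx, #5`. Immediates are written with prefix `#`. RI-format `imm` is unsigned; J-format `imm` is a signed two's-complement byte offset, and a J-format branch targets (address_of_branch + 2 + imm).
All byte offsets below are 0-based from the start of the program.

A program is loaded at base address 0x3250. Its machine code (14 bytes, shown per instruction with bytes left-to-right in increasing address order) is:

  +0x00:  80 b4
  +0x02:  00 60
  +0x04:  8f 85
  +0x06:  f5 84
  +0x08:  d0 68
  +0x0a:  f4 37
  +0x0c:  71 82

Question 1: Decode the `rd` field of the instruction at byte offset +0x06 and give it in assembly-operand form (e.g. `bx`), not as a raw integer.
r9

off 0x06: read f5 84 as little → 0x84f5
  top 5b → 0x10 → lsli [RI]
  [10:7] rd=9 = r9
  [6:0] imm=117 = #117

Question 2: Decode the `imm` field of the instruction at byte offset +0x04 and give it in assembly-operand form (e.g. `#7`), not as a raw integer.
#15

@+04  little-endian(8f 85) = 0x858f
  top 5b → 0x10 → lsli [RI]
  [10:7] rd=11 = r11
  [6:0] imm=15 = #15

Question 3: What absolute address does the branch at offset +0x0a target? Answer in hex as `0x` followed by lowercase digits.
off 0x0a: read f4 37 as little → 0x37f4
  top 5b → 0x6 → bl [J]
  imm: (w>>0)&0x7ff=0x7f4 (s11→-12) → #-12
  target = base 0x3250 + off 0x0a + 2 + imm -12 = 0x3250

0x3250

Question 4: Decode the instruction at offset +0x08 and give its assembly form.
sum bx, r10

off 0x08: read d0 68 as little → 0x68d0
  op=0x68d0>>11=0xd ⇒ sum (RR)
  rd: (w>>7)&0xf=0x1 → bx
  rs: (w>>3)&0xf=0xa → r10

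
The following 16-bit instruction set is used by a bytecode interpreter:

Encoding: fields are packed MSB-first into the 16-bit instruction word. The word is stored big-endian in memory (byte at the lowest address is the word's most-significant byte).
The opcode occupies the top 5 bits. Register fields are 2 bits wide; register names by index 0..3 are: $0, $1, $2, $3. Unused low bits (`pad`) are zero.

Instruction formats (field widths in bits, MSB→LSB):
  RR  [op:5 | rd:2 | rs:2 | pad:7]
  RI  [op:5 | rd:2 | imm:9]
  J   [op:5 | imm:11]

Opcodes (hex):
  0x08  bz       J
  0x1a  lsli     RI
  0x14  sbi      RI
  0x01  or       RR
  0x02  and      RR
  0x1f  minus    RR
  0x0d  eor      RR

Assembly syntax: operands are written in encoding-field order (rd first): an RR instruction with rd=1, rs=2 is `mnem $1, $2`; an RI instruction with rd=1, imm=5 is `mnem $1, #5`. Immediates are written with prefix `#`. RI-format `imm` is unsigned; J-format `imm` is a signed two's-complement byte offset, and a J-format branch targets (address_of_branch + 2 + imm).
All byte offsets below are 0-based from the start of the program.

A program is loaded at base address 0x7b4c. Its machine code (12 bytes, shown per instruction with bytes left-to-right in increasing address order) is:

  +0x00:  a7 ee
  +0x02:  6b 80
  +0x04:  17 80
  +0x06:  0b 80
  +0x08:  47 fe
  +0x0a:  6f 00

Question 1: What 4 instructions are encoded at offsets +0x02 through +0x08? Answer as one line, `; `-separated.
eor $1, $3; and $3, $3; or $1, $3; bz #-2

off 0x02: read 6b 80 as big → 0x6b80
  opcode bits[15:11]=0xd: eor/RR
  rd@[10:9]=0x1 ⇒ $1
  rs@[8:7]=0x3 ⇒ $3
off 0x04: read 17 80 as big → 0x1780
  opcode bits[15:11]=0x2: and/RR
  rd@[10:9]=0x3 ⇒ $3
  rs@[8:7]=0x3 ⇒ $3
off 0x06: read 0b 80 as big → 0x0b80
  opcode bits[15:11]=0x1: or/RR
  rd@[10:9]=0x1 ⇒ $1
  rs@[8:7]=0x3 ⇒ $3
off 0x08: read 47 fe as big → 0x47fe
  opcode bits[15:11]=0x8: bz/J
  imm@[10:0]=0x7fe (s11→-2) ⇒ #-2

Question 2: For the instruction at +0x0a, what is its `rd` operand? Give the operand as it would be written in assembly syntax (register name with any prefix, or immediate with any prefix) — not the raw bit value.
$3

[0a] 6f 00 → 0x6f00
  op=0x6f00>>11=0xd ⇒ eor (RR)
  rd: (w>>9)&0x3=0x3 → $3
  rs: (w>>7)&0x3=0x2 → $2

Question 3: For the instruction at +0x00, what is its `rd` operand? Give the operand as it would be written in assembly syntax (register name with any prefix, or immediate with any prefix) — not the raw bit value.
@+00  big-endian(a7 ee) = 0xa7ee
  opcode bits[15:11]=0x14: sbi/RI
  [10:9] rd=3 = $3
  [8:0] imm=494 = #494

$3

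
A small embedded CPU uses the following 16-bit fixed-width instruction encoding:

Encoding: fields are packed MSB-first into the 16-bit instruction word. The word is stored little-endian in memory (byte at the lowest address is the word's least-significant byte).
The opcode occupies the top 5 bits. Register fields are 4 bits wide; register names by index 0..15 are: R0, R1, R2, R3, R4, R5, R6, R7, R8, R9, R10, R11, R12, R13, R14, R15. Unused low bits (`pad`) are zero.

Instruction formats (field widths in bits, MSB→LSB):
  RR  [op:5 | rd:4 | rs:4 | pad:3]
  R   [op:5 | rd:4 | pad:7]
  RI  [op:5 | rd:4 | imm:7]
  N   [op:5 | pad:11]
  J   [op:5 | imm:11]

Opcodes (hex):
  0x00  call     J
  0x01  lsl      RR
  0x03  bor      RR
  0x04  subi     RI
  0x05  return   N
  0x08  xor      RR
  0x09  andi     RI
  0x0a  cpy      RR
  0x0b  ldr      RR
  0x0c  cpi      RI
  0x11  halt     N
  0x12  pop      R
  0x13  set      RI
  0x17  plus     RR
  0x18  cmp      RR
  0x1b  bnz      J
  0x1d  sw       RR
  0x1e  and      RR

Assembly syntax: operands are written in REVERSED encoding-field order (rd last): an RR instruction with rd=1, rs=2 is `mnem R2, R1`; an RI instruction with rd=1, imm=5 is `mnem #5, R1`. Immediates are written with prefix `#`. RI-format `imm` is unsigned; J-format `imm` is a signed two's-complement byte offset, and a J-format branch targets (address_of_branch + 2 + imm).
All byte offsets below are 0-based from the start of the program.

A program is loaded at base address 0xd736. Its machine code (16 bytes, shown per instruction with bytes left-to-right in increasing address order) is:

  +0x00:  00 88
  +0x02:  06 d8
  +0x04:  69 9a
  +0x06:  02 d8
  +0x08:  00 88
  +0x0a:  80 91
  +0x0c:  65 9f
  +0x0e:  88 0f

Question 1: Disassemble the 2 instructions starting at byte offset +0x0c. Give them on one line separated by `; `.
@+0c  little-endian(65 9f) = 0x9f65
  top 5b → 0x13 → set [RI]
  rd: (w>>7)&0xf=0xe → R14
  imm: (w>>0)&0x7f=0x65 → #101
@+0e  little-endian(88 0f) = 0x0f88
  top 5b → 0x1 → lsl [RR]
  rd: (w>>7)&0xf=0xf → R15
  rs: (w>>3)&0xf=0x1 → R1

set #101, R14; lsl R1, R15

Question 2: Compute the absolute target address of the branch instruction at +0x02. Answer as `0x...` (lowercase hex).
@+02  little-endian(06 d8) = 0xd806
  op=0xd806>>11=0x1b ⇒ bnz (J)
  [10:0] imm=6 = #6
  target = base 0xd736 + off 0x02 + 2 + imm 6 = 0xd740

0xd740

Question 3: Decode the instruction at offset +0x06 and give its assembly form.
bnz #2

[06] 02 d8 → 0xd802
  opcode bits[15:11]=0x1b: bnz/J
  imm@[10:0]=0x2 ⇒ #2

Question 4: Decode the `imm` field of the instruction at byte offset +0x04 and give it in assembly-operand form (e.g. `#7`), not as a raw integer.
[04] 69 9a → 0x9a69
  opcode bits[15:11]=0x13: set/RI
  [10:7] rd=4 = R4
  [6:0] imm=105 = #105

#105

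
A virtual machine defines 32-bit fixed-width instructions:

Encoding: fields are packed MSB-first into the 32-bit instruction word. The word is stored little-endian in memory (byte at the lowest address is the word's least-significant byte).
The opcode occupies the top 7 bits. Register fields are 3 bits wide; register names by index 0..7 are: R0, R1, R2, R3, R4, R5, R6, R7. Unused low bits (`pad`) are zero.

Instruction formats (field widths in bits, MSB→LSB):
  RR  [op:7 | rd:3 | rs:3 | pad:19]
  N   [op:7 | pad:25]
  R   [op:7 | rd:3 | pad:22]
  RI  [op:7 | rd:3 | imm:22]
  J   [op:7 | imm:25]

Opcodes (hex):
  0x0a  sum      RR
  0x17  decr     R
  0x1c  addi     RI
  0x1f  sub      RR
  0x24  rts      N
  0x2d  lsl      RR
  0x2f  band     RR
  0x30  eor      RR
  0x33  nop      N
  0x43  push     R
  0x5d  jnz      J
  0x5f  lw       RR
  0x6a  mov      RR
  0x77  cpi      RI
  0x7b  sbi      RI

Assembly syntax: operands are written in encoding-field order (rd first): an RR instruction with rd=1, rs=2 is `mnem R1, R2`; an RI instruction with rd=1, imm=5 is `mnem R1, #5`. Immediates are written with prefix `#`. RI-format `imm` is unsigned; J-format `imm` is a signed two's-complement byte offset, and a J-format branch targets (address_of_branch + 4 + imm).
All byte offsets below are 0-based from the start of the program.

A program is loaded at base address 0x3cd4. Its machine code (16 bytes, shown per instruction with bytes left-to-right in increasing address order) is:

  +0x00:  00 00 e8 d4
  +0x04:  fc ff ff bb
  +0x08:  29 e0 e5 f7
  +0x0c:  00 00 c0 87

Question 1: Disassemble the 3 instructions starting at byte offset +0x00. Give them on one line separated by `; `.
@+00  little-endian(00 00 e8 d4) = 0xd4e80000
  opcode bits[31:25]=0x6a: mov/RR
  rd: (w>>22)&0x7=0x3 → R3
  rs: (w>>19)&0x7=0x5 → R5
@+04  little-endian(fc ff ff bb) = 0xbbfffffc
  opcode bits[31:25]=0x5d: jnz/J
  imm: (w>>0)&0x1ffffff=0x1fffffc (s25→-4) → #-4
@+08  little-endian(29 e0 e5 f7) = 0xf7e5e029
  opcode bits[31:25]=0x7b: sbi/RI
  rd: (w>>22)&0x7=0x7 → R7
  imm: (w>>0)&0x3fffff=0x25e029 → #2482217

mov R3, R5; jnz #-4; sbi R7, #2482217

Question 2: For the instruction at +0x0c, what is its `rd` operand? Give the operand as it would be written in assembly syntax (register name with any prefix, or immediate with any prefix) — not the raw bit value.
R7

[0c] 00 00 c0 87 → 0x87c00000
  op=0x87c00000>>25=0x43 ⇒ push (R)
  rd@[24:22]=0x7 ⇒ R7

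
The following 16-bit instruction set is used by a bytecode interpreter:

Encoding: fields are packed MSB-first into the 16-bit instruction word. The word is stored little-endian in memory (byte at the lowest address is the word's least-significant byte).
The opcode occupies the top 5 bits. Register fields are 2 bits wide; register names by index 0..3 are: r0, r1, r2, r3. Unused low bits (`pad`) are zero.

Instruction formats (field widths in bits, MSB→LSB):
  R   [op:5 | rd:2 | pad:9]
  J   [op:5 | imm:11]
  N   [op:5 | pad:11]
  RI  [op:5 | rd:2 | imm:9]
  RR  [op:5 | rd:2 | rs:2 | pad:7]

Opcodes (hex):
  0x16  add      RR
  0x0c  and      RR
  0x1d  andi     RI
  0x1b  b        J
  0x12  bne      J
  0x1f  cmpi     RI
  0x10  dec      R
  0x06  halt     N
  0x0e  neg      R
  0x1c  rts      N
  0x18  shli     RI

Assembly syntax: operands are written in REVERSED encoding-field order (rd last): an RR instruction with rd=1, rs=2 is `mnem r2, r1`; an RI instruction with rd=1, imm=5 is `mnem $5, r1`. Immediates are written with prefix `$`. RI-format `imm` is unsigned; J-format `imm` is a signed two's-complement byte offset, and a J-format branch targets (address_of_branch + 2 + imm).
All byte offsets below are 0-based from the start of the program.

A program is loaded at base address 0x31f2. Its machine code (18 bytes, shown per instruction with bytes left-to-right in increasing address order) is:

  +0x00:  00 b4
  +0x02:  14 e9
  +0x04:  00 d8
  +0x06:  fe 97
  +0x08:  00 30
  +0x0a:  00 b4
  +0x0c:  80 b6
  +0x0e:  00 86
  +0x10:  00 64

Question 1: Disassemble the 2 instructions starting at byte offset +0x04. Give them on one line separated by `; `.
off 0x04: read 00 d8 as little → 0xd800
  opcode bits[15:11]=0x1b: b/J
  imm@[10:0]=0x0 ⇒ $0
off 0x06: read fe 97 as little → 0x97fe
  opcode bits[15:11]=0x12: bne/J
  imm@[10:0]=0x7fe (s11→-2) ⇒ $-2

b $0; bne $-2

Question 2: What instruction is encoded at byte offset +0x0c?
+0x0c: 80 b6 ⇒ word 0xb680 (little)
  op=0xb680>>11=0x16 ⇒ add (RR)
  rd@[10:9]=0x3 ⇒ r3
  rs@[8:7]=0x1 ⇒ r1

add r1, r3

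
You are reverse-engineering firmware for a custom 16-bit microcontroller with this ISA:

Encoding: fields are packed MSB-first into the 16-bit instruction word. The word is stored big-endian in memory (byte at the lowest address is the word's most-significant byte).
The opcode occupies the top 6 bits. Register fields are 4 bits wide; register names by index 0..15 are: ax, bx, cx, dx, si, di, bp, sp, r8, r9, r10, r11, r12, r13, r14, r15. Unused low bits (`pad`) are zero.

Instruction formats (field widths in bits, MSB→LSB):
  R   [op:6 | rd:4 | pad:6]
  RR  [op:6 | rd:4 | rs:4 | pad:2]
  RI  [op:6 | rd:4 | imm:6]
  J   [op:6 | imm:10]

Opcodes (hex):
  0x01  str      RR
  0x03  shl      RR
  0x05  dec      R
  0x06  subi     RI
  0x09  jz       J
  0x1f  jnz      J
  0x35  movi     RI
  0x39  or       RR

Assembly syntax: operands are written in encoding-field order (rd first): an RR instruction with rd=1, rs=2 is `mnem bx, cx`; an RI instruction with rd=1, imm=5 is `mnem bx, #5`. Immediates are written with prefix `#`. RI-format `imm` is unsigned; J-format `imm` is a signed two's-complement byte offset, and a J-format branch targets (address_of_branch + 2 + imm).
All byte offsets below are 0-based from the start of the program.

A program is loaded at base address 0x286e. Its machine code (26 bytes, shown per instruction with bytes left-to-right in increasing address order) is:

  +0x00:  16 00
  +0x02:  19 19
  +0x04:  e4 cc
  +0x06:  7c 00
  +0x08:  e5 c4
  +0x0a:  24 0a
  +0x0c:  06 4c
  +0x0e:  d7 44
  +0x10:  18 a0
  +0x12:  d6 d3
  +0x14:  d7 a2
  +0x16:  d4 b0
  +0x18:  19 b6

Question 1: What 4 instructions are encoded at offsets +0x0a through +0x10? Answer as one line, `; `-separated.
jz #10; str r9, dx; movi r13, #4; subi cx, #32

@+0a  big-endian(24 0a) = 0x240a
  op=0x240a>>10=0x9 ⇒ jz (J)
  [9:0] imm=10 = #10
@+0c  big-endian(06 4c) = 0x064c
  op=0x064c>>10=0x1 ⇒ str (RR)
  [9:6] rd=9 = r9
  [5:2] rs=3 = dx
@+0e  big-endian(d7 44) = 0xd744
  op=0xd744>>10=0x35 ⇒ movi (RI)
  [9:6] rd=13 = r13
  [5:0] imm=4 = #4
@+10  big-endian(18 a0) = 0x18a0
  op=0x18a0>>10=0x6 ⇒ subi (RI)
  [9:6] rd=2 = cx
  [5:0] imm=32 = #32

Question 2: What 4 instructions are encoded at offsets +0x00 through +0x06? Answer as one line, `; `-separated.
dec r8; subi si, #25; or dx, dx; jnz #0

[00] 16 00 → 0x1600
  op=0x1600>>10=0x5 ⇒ dec (R)
  rd: (w>>6)&0xf=0x8 → r8
[02] 19 19 → 0x1919
  op=0x1919>>10=0x6 ⇒ subi (RI)
  rd: (w>>6)&0xf=0x4 → si
  imm: (w>>0)&0x3f=0x19 → #25
[04] e4 cc → 0xe4cc
  op=0xe4cc>>10=0x39 ⇒ or (RR)
  rd: (w>>6)&0xf=0x3 → dx
  rs: (w>>2)&0xf=0x3 → dx
[06] 7c 00 → 0x7c00
  op=0x7c00>>10=0x1f ⇒ jnz (J)
  imm: (w>>0)&0x3ff=0x0 → #0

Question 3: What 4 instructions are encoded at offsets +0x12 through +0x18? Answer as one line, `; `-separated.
@+12  big-endian(d6 d3) = 0xd6d3
  top 6b → 0x35 → movi [RI]
  [9:6] rd=11 = r11
  [5:0] imm=19 = #19
@+14  big-endian(d7 a2) = 0xd7a2
  top 6b → 0x35 → movi [RI]
  [9:6] rd=14 = r14
  [5:0] imm=34 = #34
@+16  big-endian(d4 b0) = 0xd4b0
  top 6b → 0x35 → movi [RI]
  [9:6] rd=2 = cx
  [5:0] imm=48 = #48
@+18  big-endian(19 b6) = 0x19b6
  top 6b → 0x6 → subi [RI]
  [9:6] rd=6 = bp
  [5:0] imm=54 = #54

movi r11, #19; movi r14, #34; movi cx, #48; subi bp, #54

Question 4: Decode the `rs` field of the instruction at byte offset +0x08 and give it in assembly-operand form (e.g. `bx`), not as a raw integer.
bx

+0x08: e5 c4 ⇒ word 0xe5c4 (big)
  opcode bits[15:10]=0x39: or/RR
  rd: (w>>6)&0xf=0x7 → sp
  rs: (w>>2)&0xf=0x1 → bx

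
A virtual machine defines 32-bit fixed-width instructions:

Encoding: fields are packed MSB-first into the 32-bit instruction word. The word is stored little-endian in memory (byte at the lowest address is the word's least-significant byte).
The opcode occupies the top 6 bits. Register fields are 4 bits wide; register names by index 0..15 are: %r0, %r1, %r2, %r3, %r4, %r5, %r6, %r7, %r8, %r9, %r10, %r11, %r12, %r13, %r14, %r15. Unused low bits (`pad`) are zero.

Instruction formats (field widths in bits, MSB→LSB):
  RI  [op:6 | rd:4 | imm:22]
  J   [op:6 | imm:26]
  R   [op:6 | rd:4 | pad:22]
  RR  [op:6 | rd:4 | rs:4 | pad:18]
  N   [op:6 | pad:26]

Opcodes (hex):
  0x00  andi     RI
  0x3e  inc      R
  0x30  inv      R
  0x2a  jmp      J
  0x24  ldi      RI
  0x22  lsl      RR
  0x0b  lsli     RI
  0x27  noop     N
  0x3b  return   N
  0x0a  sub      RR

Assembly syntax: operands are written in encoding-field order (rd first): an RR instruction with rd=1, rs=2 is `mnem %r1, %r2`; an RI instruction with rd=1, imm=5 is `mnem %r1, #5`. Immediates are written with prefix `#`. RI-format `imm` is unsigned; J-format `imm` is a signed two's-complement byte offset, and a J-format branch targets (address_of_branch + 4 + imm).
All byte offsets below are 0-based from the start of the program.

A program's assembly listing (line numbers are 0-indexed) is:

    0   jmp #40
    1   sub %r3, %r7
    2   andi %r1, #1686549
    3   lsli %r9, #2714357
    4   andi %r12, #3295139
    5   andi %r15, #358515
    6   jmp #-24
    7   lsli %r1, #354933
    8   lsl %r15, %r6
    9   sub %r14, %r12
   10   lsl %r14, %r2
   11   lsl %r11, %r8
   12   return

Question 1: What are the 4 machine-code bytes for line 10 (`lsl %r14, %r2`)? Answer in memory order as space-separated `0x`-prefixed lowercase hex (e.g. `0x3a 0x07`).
10. lsl fields op=0x22:6|rd=14:4|rs=2:4|pad=0:18 → word 8b880000h → 00 00 88 8b

0x00 0x00 0x88 0x8b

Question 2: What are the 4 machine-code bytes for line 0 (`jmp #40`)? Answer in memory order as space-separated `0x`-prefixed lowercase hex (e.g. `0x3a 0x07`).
0x28 0x00 0x00 0xa8

0. jmp fields op=0x2a:6|imm=40:26 → word a8000028h → 28 00 00 a8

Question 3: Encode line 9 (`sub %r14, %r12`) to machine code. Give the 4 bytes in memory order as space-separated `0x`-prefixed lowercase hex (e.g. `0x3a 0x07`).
0x00 0x00 0xb0 0x2b

L9: sub op=0xa:6|rd=14:4|rs=12:4|pad=0:18 ⇒ 0x2bb00000 ⇒ little 00 00 b0 2b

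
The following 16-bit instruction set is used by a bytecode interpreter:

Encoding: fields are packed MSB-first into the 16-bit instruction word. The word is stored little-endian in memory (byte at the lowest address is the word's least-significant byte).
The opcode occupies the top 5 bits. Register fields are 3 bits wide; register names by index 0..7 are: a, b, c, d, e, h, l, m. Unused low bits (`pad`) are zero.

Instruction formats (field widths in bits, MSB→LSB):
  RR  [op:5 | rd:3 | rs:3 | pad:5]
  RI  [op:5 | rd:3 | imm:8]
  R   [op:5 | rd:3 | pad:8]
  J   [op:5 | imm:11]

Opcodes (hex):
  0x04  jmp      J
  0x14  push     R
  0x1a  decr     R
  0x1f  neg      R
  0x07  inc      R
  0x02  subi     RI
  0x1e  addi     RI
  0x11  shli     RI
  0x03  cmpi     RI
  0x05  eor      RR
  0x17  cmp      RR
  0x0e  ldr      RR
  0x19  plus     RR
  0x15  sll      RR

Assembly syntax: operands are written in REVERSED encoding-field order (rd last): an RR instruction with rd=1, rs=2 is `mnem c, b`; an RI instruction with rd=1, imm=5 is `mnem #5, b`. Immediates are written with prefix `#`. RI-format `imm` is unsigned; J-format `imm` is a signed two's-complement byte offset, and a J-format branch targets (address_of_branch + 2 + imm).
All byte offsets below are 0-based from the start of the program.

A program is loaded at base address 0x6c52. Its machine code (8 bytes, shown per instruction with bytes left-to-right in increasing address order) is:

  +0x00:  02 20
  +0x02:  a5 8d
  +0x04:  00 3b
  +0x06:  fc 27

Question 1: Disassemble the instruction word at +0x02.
[02] a5 8d → 0x8da5
  top 5b → 0x11 → shli [RI]
  [10:8] rd=5 = h
  [7:0] imm=165 = #165

shli #165, h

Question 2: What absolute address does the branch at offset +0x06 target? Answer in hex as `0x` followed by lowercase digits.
[06] fc 27 → 0x27fc
  opcode bits[15:11]=0x4: jmp/J
  [10:0] imm=2044 (s11→-4) = #-4
  target = base 0x6c52 + off 0x06 + 2 + imm -4 = 0x6c56

0x6c56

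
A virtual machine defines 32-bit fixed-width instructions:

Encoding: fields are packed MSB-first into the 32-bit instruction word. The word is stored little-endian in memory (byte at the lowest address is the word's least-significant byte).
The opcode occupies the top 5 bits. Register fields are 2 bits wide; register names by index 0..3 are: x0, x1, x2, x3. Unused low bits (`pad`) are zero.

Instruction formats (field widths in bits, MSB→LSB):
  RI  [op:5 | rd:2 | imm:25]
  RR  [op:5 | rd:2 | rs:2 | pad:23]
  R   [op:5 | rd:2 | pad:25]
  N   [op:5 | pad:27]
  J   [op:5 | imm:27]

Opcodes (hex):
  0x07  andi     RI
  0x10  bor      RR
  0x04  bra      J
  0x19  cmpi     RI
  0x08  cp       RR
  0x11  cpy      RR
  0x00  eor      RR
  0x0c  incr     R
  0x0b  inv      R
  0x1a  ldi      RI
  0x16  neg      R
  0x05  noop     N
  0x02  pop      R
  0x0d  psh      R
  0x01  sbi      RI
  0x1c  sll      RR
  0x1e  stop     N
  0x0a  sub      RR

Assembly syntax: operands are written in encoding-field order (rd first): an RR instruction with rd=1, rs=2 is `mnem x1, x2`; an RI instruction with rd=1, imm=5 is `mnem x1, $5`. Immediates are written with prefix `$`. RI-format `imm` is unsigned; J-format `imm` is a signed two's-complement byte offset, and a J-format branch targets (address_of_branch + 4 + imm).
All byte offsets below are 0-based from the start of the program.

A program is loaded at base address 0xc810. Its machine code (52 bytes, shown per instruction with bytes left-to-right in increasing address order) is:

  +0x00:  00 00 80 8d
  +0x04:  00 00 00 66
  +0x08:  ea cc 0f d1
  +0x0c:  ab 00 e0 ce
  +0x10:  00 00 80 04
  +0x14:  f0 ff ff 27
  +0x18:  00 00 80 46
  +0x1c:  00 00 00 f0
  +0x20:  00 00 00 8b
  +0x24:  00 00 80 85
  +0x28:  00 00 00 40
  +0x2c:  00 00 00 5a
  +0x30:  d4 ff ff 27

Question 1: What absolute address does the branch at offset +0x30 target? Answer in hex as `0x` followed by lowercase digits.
0xc818

@+30  little-endian(d4 ff ff 27) = 0x27ffffd4
  opcode bits[31:27]=0x4: bra/J
  imm@[26:0]=0x7ffffd4 (s27→-44) ⇒ $-44
  target = base 0xc810 + off 0x30 + 4 + imm -44 = 0xc818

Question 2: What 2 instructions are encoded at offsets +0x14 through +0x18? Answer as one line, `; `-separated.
bra $-16; cp x3, x1

@+14  little-endian(f0 ff ff 27) = 0x27fffff0
  op=0x27fffff0>>27=0x4 ⇒ bra (J)
  [26:0] imm=134217712 (s27→-16) = $-16
@+18  little-endian(00 00 80 46) = 0x46800000
  op=0x46800000>>27=0x8 ⇒ cp (RR)
  [26:25] rd=3 = x3
  [24:23] rs=1 = x1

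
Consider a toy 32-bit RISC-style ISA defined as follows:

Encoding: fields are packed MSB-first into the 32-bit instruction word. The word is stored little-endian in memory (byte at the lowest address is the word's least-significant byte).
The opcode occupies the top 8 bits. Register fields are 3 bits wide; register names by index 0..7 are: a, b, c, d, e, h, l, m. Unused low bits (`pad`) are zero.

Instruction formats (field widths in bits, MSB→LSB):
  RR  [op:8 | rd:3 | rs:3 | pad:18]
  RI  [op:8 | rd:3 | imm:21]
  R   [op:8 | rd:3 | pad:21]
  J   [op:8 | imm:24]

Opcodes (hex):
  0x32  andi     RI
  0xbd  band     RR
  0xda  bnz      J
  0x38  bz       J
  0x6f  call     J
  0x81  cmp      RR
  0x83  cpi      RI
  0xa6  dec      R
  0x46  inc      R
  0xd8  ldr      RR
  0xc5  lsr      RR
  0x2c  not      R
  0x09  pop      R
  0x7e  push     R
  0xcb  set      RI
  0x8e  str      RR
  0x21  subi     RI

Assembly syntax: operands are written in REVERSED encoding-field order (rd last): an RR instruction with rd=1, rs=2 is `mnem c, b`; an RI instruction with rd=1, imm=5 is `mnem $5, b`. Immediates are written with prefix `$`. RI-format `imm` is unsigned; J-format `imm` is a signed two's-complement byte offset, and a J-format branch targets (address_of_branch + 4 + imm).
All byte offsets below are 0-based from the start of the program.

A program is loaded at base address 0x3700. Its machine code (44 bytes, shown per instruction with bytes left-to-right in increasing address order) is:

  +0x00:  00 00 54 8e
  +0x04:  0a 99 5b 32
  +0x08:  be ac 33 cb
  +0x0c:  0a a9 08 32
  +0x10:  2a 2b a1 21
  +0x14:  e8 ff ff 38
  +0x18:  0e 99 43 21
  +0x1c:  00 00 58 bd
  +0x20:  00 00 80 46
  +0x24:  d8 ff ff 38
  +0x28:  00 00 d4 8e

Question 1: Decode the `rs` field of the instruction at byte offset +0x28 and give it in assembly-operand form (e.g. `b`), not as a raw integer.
@+28  little-endian(00 00 d4 8e) = 0x8ed40000
  op=0x8ed40000>>24=0x8e ⇒ str (RR)
  [23:21] rd=6 = l
  [20:18] rs=5 = h

h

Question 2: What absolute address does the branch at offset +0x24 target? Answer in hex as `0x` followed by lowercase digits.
+0x24: d8 ff ff 38 ⇒ word 0x38ffffd8 (little)
  opcode bits[31:24]=0x38: bz/J
  imm: (w>>0)&0xffffff=0xffffd8 (s24→-40) → $-40
  target = base 0x3700 + off 0x24 + 4 + imm -40 = 0x3700

0x3700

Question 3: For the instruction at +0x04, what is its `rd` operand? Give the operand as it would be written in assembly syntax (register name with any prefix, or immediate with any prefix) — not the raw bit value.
[04] 0a 99 5b 32 → 0x325b990a
  top 8b → 0x32 → andi [RI]
  rd: (w>>21)&0x7=0x2 → c
  imm: (w>>0)&0x1fffff=0x1b990a → $1808650

c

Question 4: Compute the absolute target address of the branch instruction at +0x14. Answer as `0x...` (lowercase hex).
0x3700

[14] e8 ff ff 38 → 0x38ffffe8
  op=0x38ffffe8>>24=0x38 ⇒ bz (J)
  [23:0] imm=16777192 (s24→-24) = $-24
  target = base 0x3700 + off 0x14 + 4 + imm -24 = 0x3700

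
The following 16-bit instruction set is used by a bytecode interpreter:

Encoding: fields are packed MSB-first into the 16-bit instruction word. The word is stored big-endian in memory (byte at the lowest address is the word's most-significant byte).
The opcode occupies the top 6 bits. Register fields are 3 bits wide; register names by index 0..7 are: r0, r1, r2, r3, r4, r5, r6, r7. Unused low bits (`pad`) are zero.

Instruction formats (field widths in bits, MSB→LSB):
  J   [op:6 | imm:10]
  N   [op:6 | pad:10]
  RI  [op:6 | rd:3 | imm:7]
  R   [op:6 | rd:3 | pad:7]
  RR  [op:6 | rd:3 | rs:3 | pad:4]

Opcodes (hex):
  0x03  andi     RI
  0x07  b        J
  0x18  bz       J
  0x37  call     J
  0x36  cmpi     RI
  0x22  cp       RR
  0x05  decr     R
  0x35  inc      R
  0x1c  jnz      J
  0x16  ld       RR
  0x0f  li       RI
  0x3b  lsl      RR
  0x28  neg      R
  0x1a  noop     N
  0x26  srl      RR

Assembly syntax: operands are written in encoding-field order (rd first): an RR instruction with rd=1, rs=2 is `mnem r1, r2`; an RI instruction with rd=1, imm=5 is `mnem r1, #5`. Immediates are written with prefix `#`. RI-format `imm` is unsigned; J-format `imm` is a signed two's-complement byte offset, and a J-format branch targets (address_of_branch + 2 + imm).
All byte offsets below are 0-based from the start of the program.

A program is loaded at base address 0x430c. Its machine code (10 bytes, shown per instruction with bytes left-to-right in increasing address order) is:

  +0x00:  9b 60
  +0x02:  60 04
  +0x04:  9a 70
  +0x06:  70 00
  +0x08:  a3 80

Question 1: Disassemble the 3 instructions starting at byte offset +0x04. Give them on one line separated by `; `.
srl r4, r7; jnz #0; neg r7

[04] 9a 70 → 0x9a70
  top 6b → 0x26 → srl [RR]
  rd@[9:7]=0x4 ⇒ r4
  rs@[6:4]=0x7 ⇒ r7
[06] 70 00 → 0x7000
  top 6b → 0x1c → jnz [J]
  imm@[9:0]=0x0 ⇒ #0
[08] a3 80 → 0xa380
  top 6b → 0x28 → neg [R]
  rd@[9:7]=0x7 ⇒ r7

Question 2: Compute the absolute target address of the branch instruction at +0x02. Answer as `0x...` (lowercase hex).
[02] 60 04 → 0x6004
  opcode bits[15:10]=0x18: bz/J
  imm: (w>>0)&0x3ff=0x4 → #4
  target = base 0x430c + off 0x02 + 2 + imm 4 = 0x4314

0x4314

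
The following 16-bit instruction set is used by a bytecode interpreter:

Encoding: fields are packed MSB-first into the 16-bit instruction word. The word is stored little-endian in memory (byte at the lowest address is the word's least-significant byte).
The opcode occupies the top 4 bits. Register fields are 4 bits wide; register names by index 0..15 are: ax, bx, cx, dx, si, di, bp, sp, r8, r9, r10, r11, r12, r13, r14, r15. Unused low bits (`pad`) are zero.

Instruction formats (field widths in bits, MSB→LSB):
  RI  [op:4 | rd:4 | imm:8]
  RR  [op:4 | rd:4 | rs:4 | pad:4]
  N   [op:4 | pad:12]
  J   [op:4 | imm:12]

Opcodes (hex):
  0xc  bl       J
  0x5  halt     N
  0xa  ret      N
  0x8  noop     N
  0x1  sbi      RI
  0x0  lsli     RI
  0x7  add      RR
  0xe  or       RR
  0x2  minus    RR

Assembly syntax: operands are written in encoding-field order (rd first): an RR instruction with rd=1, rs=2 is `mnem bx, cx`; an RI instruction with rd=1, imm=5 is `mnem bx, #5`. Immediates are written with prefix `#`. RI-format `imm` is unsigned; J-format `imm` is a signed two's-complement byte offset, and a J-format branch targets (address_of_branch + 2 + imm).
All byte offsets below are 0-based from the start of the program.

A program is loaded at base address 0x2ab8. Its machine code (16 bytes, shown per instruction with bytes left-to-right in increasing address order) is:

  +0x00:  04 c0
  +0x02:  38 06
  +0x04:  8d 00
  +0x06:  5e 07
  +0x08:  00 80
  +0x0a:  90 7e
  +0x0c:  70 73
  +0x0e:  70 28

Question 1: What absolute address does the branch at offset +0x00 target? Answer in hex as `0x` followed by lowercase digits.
0x2abe

off 0x00: read 04 c0 as little → 0xc004
  op=0xc004>>12=0xc ⇒ bl (J)
  imm: (w>>0)&0xfff=0x4 → #4
  target = base 0x2ab8 + off 0x00 + 2 + imm 4 = 0x2abe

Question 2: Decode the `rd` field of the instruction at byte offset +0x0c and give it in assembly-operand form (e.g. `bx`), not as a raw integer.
dx

off 0x0c: read 70 73 as little → 0x7370
  op=0x7370>>12=0x7 ⇒ add (RR)
  [11:8] rd=3 = dx
  [7:4] rs=7 = sp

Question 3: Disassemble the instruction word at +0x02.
lsli bp, #56

off 0x02: read 38 06 as little → 0x0638
  opcode bits[15:12]=0x0: lsli/RI
  rd@[11:8]=0x6 ⇒ bp
  imm@[7:0]=0x38 ⇒ #56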